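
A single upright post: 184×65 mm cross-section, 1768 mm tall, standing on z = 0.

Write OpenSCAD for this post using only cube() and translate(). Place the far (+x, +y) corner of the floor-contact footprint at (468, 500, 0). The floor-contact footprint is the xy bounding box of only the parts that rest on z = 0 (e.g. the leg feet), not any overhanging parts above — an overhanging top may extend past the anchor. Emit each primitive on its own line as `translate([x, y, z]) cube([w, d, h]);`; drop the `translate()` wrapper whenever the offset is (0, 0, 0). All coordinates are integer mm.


translate([284, 435, 0]) cube([184, 65, 1768]);


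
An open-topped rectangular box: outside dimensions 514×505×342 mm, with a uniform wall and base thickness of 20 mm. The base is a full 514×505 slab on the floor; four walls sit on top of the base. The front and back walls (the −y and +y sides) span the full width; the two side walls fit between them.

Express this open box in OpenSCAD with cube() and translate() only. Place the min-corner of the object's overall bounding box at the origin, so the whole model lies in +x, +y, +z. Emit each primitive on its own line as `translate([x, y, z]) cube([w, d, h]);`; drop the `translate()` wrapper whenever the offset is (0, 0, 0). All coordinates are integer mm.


cube([514, 505, 20]);
translate([0, 0, 20]) cube([514, 20, 322]);
translate([0, 485, 20]) cube([514, 20, 322]);
translate([0, 20, 20]) cube([20, 465, 322]);
translate([494, 20, 20]) cube([20, 465, 322]);


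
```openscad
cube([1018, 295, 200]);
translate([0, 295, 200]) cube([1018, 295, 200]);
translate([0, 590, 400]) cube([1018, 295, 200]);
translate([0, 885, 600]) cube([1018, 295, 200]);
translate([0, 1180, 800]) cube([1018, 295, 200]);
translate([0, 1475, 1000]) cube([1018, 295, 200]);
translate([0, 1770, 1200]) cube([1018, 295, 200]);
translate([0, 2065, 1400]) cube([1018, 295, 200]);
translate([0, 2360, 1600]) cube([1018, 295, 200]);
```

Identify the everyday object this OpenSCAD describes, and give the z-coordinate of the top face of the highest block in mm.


A staircase. The total rise is 1800 mm.

9 identical blocks, each offset up and back from the previous — a staircase. Each step is 200 mm tall and there are 9 of them, so the total rise is 9 × 200 = 1800 mm.


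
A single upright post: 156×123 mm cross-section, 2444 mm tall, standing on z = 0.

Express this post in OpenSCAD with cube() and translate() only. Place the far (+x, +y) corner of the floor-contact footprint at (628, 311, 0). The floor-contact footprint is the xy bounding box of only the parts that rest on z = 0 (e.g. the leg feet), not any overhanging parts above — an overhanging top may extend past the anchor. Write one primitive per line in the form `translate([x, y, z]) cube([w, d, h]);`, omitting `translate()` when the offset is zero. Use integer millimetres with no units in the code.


translate([472, 188, 0]) cube([156, 123, 2444]);


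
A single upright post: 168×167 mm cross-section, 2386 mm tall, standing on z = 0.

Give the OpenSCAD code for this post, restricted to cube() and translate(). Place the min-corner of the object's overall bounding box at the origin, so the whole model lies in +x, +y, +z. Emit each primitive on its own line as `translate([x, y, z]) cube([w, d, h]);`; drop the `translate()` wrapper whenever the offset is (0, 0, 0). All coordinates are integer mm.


cube([168, 167, 2386]);


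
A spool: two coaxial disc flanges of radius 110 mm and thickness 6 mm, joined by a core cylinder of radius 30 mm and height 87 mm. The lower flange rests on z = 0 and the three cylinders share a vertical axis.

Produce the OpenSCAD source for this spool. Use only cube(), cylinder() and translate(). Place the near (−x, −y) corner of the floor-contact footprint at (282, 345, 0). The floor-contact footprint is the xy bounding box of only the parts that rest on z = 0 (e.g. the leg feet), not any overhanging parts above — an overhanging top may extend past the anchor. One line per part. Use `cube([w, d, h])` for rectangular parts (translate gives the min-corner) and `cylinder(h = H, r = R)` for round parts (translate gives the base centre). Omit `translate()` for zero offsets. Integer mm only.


translate([392, 455, 0]) cylinder(h = 6, r = 110);
translate([392, 455, 6]) cylinder(h = 87, r = 30);
translate([392, 455, 93]) cylinder(h = 6, r = 110);


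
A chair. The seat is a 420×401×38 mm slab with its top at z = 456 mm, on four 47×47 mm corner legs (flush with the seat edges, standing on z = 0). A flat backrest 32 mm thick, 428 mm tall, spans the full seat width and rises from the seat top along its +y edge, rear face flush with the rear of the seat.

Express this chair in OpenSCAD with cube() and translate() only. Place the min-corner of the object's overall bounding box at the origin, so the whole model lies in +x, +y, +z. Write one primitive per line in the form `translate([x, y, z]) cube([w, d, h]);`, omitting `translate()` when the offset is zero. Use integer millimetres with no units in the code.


// leg_h = 456 - 38 = 418
translate([0, 0, 418]) cube([420, 401, 38]);
cube([47, 47, 418]);
translate([373, 0, 0]) cube([47, 47, 418]);
translate([0, 354, 0]) cube([47, 47, 418]);
translate([373, 354, 0]) cube([47, 47, 418]);
translate([0, 369, 456]) cube([420, 32, 428]);


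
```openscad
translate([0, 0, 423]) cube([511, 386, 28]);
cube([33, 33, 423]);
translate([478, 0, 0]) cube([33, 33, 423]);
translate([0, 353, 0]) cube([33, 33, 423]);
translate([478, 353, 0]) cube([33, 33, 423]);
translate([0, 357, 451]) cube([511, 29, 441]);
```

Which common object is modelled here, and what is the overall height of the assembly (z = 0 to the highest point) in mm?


A chair. The overall height is 892 mm.

A slab on four corner posts with a tall panel at the back — a chair. The seat slab sits at z = 423 with thickness 28, and the 441 mm backrest starts at the seat top, so the overall height is 423 + 28 + 441 = 892 mm.


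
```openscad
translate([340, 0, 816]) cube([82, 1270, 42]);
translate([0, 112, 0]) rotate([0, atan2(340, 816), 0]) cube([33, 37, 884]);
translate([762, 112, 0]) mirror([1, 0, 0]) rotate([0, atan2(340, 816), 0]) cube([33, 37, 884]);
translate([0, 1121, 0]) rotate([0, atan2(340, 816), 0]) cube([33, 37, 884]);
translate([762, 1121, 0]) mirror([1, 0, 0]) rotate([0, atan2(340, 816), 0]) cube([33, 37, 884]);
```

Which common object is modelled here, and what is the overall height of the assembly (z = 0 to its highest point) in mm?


A sawhorse. The overall height is 858 mm.

A beam across two mirrored pairs of raked legs — a sawhorse. The beam's underside is at z = 816 (matching the legs' vertical rise in atan2(340, 816)) and the beam is 42 mm tall, so its top is at 816 + 42 = 858 mm. The raked legs top out at the beam's underside, so that is the highest point.


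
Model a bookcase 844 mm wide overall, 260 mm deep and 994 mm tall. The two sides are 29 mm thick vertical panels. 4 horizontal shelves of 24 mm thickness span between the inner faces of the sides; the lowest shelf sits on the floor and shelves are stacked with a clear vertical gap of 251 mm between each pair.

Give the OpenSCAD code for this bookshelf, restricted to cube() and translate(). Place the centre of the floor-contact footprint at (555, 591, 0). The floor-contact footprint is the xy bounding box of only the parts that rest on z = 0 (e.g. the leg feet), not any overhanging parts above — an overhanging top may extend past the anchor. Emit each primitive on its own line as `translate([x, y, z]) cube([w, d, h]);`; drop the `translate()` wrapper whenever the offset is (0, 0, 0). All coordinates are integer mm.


translate([133, 461, 0]) cube([29, 260, 994]);
translate([948, 461, 0]) cube([29, 260, 994]);
translate([162, 461, 0]) cube([786, 260, 24]);
translate([162, 461, 275]) cube([786, 260, 24]);
translate([162, 461, 550]) cube([786, 260, 24]);
translate([162, 461, 825]) cube([786, 260, 24]);


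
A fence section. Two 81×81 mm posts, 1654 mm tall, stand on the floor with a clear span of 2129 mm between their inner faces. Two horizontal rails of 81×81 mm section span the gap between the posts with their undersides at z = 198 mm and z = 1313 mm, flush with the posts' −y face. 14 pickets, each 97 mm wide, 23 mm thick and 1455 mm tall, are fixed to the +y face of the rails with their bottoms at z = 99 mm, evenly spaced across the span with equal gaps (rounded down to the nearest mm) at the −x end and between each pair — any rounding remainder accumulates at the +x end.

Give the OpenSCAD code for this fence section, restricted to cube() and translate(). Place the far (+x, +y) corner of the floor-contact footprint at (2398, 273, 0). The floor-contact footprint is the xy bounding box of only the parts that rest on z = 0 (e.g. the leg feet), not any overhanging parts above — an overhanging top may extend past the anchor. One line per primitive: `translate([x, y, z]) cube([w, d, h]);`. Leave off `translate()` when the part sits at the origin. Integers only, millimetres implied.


translate([107, 192, 0]) cube([81, 81, 1654]);
translate([2317, 192, 0]) cube([81, 81, 1654]);
translate([188, 192, 198]) cube([2129, 81, 81]);
translate([188, 192, 1313]) cube([2129, 81, 81]);
translate([239, 273, 99]) cube([97, 23, 1455]);
translate([387, 273, 99]) cube([97, 23, 1455]);
translate([535, 273, 99]) cube([97, 23, 1455]);
translate([683, 273, 99]) cube([97, 23, 1455]);
translate([831, 273, 99]) cube([97, 23, 1455]);
translate([979, 273, 99]) cube([97, 23, 1455]);
translate([1127, 273, 99]) cube([97, 23, 1455]);
translate([1275, 273, 99]) cube([97, 23, 1455]);
translate([1423, 273, 99]) cube([97, 23, 1455]);
translate([1571, 273, 99]) cube([97, 23, 1455]);
translate([1719, 273, 99]) cube([97, 23, 1455]);
translate([1867, 273, 99]) cube([97, 23, 1455]);
translate([2015, 273, 99]) cube([97, 23, 1455]);
translate([2163, 273, 99]) cube([97, 23, 1455]);


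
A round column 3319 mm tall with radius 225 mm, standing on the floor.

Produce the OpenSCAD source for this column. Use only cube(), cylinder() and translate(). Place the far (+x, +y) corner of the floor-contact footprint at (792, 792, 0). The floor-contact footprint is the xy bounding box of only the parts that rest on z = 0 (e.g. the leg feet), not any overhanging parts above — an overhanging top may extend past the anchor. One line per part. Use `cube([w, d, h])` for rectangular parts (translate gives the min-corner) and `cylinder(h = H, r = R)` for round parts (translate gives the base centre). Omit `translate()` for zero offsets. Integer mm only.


translate([567, 567, 0]) cylinder(h = 3319, r = 225);


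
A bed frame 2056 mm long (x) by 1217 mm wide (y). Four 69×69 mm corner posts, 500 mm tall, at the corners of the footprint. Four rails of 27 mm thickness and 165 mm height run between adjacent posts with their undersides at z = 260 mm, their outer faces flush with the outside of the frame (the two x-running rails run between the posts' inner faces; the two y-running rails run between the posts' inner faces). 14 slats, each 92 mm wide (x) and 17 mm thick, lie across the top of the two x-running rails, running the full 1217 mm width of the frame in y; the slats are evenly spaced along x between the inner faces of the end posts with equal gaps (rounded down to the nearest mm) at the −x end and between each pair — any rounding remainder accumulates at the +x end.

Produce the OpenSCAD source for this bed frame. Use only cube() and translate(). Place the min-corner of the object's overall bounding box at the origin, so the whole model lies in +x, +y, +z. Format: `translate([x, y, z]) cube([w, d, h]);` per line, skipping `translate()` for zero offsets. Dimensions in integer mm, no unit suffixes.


cube([69, 69, 500]);
translate([0, 1148, 0]) cube([69, 69, 500]);
translate([1987, 0, 0]) cube([69, 69, 500]);
translate([1987, 1148, 0]) cube([69, 69, 500]);
translate([69, 0, 260]) cube([1918, 27, 165]);
translate([69, 1190, 260]) cube([1918, 27, 165]);
translate([0, 69, 260]) cube([27, 1079, 165]);
translate([2029, 69, 260]) cube([27, 1079, 165]);
translate([111, 0, 425]) cube([92, 1217, 17]);
translate([245, 0, 425]) cube([92, 1217, 17]);
translate([379, 0, 425]) cube([92, 1217, 17]);
translate([513, 0, 425]) cube([92, 1217, 17]);
translate([647, 0, 425]) cube([92, 1217, 17]);
translate([781, 0, 425]) cube([92, 1217, 17]);
translate([915, 0, 425]) cube([92, 1217, 17]);
translate([1049, 0, 425]) cube([92, 1217, 17]);
translate([1183, 0, 425]) cube([92, 1217, 17]);
translate([1317, 0, 425]) cube([92, 1217, 17]);
translate([1451, 0, 425]) cube([92, 1217, 17]);
translate([1585, 0, 425]) cube([92, 1217, 17]);
translate([1719, 0, 425]) cube([92, 1217, 17]);
translate([1853, 0, 425]) cube([92, 1217, 17]);


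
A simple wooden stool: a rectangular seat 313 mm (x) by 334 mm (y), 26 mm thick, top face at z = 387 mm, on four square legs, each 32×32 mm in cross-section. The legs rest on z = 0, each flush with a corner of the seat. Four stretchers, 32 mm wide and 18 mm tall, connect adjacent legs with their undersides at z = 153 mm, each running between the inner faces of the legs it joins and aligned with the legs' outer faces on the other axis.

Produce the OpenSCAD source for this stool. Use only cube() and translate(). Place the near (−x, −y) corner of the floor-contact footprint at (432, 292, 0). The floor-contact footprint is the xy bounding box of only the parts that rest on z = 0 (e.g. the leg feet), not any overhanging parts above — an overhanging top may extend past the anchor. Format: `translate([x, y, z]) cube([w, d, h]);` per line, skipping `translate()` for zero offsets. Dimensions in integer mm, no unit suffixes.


translate([432, 292, 361]) cube([313, 334, 26]);
translate([432, 292, 0]) cube([32, 32, 361]);
translate([713, 292, 0]) cube([32, 32, 361]);
translate([432, 594, 0]) cube([32, 32, 361]);
translate([713, 594, 0]) cube([32, 32, 361]);
translate([464, 292, 153]) cube([249, 32, 18]);
translate([464, 594, 153]) cube([249, 32, 18]);
translate([432, 324, 153]) cube([32, 270, 18]);
translate([713, 324, 153]) cube([32, 270, 18]);


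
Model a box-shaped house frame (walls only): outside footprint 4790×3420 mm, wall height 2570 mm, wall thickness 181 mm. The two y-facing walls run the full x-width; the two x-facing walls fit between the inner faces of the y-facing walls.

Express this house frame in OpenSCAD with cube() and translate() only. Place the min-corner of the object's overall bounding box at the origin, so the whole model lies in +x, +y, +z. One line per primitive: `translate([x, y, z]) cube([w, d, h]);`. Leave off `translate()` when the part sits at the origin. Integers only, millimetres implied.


cube([4790, 181, 2570]);
translate([0, 3239, 0]) cube([4790, 181, 2570]);
translate([0, 181, 0]) cube([181, 3058, 2570]);
translate([4609, 181, 0]) cube([181, 3058, 2570]);


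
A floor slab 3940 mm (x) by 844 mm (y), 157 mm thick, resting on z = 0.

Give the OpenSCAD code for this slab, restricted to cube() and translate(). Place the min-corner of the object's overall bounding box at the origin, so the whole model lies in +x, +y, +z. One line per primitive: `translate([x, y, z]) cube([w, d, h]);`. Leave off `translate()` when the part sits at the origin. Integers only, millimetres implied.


cube([3940, 844, 157]);


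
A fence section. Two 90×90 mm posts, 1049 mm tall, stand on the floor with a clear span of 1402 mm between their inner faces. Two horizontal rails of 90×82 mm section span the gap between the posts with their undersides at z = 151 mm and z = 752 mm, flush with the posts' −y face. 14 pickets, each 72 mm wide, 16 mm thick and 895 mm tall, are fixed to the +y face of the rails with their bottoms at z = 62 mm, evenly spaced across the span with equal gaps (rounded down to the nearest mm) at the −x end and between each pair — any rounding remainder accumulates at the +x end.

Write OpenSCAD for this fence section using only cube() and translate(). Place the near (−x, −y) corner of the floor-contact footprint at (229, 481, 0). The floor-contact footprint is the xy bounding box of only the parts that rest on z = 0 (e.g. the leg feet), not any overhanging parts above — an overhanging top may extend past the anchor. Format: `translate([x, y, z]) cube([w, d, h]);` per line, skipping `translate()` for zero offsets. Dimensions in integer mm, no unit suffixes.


translate([229, 481, 0]) cube([90, 90, 1049]);
translate([1721, 481, 0]) cube([90, 90, 1049]);
translate([319, 481, 151]) cube([1402, 90, 82]);
translate([319, 481, 752]) cube([1402, 90, 82]);
translate([345, 571, 62]) cube([72, 16, 895]);
translate([443, 571, 62]) cube([72, 16, 895]);
translate([541, 571, 62]) cube([72, 16, 895]);
translate([639, 571, 62]) cube([72, 16, 895]);
translate([737, 571, 62]) cube([72, 16, 895]);
translate([835, 571, 62]) cube([72, 16, 895]);
translate([933, 571, 62]) cube([72, 16, 895]);
translate([1031, 571, 62]) cube([72, 16, 895]);
translate([1129, 571, 62]) cube([72, 16, 895]);
translate([1227, 571, 62]) cube([72, 16, 895]);
translate([1325, 571, 62]) cube([72, 16, 895]);
translate([1423, 571, 62]) cube([72, 16, 895]);
translate([1521, 571, 62]) cube([72, 16, 895]);
translate([1619, 571, 62]) cube([72, 16, 895]);


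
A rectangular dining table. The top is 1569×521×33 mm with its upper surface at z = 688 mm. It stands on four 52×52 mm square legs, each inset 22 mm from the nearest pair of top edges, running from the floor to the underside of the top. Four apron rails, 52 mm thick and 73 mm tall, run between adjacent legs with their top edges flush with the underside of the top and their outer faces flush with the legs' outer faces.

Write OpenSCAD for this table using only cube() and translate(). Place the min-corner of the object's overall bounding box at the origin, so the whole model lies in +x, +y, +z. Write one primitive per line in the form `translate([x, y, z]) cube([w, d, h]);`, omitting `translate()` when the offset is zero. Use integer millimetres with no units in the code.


// leg_h = 688 - 33 = 655
// apron z = 655 - 73 = 582
translate([0, 0, 655]) cube([1569, 521, 33]);
translate([22, 22, 0]) cube([52, 52, 655]);
translate([1495, 22, 0]) cube([52, 52, 655]);
translate([22, 447, 0]) cube([52, 52, 655]);
translate([1495, 447, 0]) cube([52, 52, 655]);
translate([74, 22, 582]) cube([1421, 52, 73]);
translate([74, 447, 582]) cube([1421, 52, 73]);
translate([22, 74, 582]) cube([52, 373, 73]);
translate([1495, 74, 582]) cube([52, 373, 73]);


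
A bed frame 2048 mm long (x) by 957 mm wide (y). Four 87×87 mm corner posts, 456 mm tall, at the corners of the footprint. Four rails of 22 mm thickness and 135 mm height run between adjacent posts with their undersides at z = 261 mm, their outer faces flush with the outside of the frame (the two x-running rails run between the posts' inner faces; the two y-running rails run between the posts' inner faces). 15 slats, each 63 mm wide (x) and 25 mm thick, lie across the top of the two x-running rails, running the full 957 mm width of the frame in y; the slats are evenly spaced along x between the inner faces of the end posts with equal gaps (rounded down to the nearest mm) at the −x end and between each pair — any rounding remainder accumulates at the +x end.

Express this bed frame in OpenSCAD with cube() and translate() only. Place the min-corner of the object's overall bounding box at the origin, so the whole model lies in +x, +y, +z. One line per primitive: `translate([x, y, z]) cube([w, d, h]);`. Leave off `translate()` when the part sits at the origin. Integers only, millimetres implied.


cube([87, 87, 456]);
translate([0, 870, 0]) cube([87, 87, 456]);
translate([1961, 0, 0]) cube([87, 87, 456]);
translate([1961, 870, 0]) cube([87, 87, 456]);
translate([87, 0, 261]) cube([1874, 22, 135]);
translate([87, 935, 261]) cube([1874, 22, 135]);
translate([0, 87, 261]) cube([22, 783, 135]);
translate([2026, 87, 261]) cube([22, 783, 135]);
translate([145, 0, 396]) cube([63, 957, 25]);
translate([266, 0, 396]) cube([63, 957, 25]);
translate([387, 0, 396]) cube([63, 957, 25]);
translate([508, 0, 396]) cube([63, 957, 25]);
translate([629, 0, 396]) cube([63, 957, 25]);
translate([750, 0, 396]) cube([63, 957, 25]);
translate([871, 0, 396]) cube([63, 957, 25]);
translate([992, 0, 396]) cube([63, 957, 25]);
translate([1113, 0, 396]) cube([63, 957, 25]);
translate([1234, 0, 396]) cube([63, 957, 25]);
translate([1355, 0, 396]) cube([63, 957, 25]);
translate([1476, 0, 396]) cube([63, 957, 25]);
translate([1597, 0, 396]) cube([63, 957, 25]);
translate([1718, 0, 396]) cube([63, 957, 25]);
translate([1839, 0, 396]) cube([63, 957, 25]);


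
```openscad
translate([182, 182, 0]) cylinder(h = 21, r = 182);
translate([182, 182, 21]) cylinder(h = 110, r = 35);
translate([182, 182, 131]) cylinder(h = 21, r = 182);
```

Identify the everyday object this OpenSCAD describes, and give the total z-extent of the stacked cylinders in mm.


A spool. The overall height is 152 mm.

Three coaxial cylinders, large–small–large — a spool. Two 21 mm flanges and a 110 mm core give 21 + 110 + 21 = 152 mm.


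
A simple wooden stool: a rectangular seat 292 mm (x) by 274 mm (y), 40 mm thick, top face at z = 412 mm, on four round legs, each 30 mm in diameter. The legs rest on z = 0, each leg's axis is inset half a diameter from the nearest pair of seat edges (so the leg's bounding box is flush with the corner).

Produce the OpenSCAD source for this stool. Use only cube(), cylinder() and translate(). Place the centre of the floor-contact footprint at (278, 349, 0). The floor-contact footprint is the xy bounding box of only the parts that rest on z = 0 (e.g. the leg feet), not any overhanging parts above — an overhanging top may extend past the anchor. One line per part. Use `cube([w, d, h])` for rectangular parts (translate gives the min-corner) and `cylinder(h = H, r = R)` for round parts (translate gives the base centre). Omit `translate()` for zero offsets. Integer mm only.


translate([132, 212, 372]) cube([292, 274, 40]);
translate([147, 227, 0]) cylinder(h = 372, r = 15);
translate([409, 227, 0]) cylinder(h = 372, r = 15);
translate([147, 471, 0]) cylinder(h = 372, r = 15);
translate([409, 471, 0]) cylinder(h = 372, r = 15);


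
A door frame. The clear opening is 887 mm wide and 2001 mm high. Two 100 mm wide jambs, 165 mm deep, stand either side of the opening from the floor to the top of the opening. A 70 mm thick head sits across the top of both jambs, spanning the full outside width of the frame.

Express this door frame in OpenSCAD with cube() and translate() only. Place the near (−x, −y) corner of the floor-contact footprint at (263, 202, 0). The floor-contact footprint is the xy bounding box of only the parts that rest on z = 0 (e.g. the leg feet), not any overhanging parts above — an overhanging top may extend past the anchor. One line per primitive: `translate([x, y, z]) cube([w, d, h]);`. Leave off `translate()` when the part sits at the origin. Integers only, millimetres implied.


translate([263, 202, 0]) cube([100, 165, 2001]);
translate([1250, 202, 0]) cube([100, 165, 2001]);
translate([263, 202, 2001]) cube([1087, 165, 70]);


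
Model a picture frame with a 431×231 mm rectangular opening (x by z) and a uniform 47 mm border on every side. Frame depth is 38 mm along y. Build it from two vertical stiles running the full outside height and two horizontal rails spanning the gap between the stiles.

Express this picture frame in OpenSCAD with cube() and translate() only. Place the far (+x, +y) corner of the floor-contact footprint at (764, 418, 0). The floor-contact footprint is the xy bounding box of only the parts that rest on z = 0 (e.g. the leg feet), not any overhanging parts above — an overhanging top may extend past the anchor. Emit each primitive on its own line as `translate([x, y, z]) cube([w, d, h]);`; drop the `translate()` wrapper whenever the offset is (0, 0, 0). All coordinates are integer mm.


translate([239, 380, 0]) cube([47, 38, 325]);
translate([717, 380, 0]) cube([47, 38, 325]);
translate([286, 380, 0]) cube([431, 38, 47]);
translate([286, 380, 278]) cube([431, 38, 47]);


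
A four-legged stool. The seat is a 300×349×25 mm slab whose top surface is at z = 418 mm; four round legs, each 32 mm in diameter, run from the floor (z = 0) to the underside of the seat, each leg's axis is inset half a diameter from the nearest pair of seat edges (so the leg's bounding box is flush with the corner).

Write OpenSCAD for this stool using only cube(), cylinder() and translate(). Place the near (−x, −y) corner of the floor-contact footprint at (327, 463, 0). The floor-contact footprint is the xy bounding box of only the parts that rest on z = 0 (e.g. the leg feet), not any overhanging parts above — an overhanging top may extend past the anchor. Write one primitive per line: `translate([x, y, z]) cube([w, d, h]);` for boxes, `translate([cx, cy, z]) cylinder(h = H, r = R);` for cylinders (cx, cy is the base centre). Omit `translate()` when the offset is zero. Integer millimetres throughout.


translate([327, 463, 393]) cube([300, 349, 25]);
translate([343, 479, 0]) cylinder(h = 393, r = 16);
translate([611, 479, 0]) cylinder(h = 393, r = 16);
translate([343, 796, 0]) cylinder(h = 393, r = 16);
translate([611, 796, 0]) cylinder(h = 393, r = 16);


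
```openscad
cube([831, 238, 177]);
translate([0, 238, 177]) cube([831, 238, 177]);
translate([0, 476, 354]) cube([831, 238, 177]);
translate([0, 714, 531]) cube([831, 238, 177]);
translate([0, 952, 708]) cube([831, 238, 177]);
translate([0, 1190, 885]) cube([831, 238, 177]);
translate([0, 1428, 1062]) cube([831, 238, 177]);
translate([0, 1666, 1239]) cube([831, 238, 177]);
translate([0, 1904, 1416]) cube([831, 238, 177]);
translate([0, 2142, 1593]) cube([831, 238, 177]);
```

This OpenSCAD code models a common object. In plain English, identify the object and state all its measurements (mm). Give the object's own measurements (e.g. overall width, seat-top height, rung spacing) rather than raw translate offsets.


A straight staircase of 10 solid steps. Each step is 831 mm wide (x), 238 mm deep (y, the going) and 177 mm tall (the rise). The first step rests on the floor; each subsequent step sits one going further in +y and one rise higher in +z, directly behind and above the previous step with no overlap.


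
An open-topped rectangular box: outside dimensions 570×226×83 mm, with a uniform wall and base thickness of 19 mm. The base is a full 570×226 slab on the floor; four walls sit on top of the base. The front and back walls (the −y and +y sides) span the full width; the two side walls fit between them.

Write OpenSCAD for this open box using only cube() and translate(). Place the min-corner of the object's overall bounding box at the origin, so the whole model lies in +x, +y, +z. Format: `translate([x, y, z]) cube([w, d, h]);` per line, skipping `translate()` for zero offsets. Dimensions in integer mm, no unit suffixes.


cube([570, 226, 19]);
translate([0, 0, 19]) cube([570, 19, 64]);
translate([0, 207, 19]) cube([570, 19, 64]);
translate([0, 19, 19]) cube([19, 188, 64]);
translate([551, 19, 19]) cube([19, 188, 64]);


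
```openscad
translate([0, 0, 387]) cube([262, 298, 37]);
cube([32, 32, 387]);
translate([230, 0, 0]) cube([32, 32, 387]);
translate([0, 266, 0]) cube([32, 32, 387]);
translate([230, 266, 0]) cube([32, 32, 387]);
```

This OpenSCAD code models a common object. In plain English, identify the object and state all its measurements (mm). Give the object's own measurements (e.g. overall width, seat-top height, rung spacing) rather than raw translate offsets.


A four-legged stool. The seat is a 262×298×37 mm slab whose top surface is at z = 424 mm; four square legs, each 32×32 mm in cross-section, run from the floor (z = 0) to the underside of the seat, each flush with a corner of the seat.


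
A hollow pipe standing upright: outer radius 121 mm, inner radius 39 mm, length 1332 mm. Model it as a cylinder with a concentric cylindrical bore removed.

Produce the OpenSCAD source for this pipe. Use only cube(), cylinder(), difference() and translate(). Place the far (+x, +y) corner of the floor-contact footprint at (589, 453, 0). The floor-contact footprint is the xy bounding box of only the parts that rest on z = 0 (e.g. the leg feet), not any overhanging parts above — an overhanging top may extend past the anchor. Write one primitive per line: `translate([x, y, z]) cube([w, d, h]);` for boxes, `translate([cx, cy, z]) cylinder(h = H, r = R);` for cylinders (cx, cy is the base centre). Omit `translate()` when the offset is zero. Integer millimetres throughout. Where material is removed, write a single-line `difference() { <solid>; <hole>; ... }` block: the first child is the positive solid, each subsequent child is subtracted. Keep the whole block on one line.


difference() { translate([468, 332, 0]) cylinder(h = 1332, r = 121); translate([468, 332, 0]) cylinder(h = 1332, r = 39); }


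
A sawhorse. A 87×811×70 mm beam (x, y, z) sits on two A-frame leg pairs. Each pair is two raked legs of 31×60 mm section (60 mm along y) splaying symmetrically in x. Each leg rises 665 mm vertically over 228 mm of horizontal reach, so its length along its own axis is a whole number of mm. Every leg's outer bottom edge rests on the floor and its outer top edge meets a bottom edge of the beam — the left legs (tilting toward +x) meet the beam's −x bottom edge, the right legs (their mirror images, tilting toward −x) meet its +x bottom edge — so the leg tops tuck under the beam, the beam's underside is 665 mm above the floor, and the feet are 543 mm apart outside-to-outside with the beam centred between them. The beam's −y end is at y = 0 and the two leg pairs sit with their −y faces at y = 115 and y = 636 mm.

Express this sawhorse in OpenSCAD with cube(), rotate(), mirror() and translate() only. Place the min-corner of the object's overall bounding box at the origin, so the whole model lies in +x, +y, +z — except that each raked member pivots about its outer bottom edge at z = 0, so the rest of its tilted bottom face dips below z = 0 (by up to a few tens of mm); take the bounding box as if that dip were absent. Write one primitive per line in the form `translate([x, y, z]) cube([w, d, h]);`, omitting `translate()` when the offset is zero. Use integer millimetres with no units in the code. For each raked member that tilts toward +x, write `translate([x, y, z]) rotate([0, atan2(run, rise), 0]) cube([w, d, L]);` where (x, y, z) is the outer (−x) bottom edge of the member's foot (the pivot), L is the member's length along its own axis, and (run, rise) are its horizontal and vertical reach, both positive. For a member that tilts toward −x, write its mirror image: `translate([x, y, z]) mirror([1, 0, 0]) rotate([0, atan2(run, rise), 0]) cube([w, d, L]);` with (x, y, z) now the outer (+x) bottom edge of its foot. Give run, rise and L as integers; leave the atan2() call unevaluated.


// leg length = √(228² + 665²) = 703
// right-leg outer foot x = 2·228 + 87 = 543
// beam min-corner = (228, 0, 665)
translate([228, 0, 665]) cube([87, 811, 70]);
translate([0, 115, 0]) rotate([0, atan2(228, 665), 0]) cube([31, 60, 703]);
translate([543, 115, 0]) mirror([1, 0, 0]) rotate([0, atan2(228, 665), 0]) cube([31, 60, 703]);
translate([0, 636, 0]) rotate([0, atan2(228, 665), 0]) cube([31, 60, 703]);
translate([543, 636, 0]) mirror([1, 0, 0]) rotate([0, atan2(228, 665), 0]) cube([31, 60, 703]);


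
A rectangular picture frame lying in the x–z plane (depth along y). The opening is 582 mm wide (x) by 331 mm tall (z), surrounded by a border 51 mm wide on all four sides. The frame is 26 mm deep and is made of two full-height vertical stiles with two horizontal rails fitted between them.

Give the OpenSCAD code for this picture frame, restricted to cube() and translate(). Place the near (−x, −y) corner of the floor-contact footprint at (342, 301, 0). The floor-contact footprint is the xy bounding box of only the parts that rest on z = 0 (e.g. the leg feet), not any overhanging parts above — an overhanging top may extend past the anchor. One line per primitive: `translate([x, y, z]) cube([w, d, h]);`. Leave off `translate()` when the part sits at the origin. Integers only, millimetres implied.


translate([342, 301, 0]) cube([51, 26, 433]);
translate([975, 301, 0]) cube([51, 26, 433]);
translate([393, 301, 0]) cube([582, 26, 51]);
translate([393, 301, 382]) cube([582, 26, 51]);


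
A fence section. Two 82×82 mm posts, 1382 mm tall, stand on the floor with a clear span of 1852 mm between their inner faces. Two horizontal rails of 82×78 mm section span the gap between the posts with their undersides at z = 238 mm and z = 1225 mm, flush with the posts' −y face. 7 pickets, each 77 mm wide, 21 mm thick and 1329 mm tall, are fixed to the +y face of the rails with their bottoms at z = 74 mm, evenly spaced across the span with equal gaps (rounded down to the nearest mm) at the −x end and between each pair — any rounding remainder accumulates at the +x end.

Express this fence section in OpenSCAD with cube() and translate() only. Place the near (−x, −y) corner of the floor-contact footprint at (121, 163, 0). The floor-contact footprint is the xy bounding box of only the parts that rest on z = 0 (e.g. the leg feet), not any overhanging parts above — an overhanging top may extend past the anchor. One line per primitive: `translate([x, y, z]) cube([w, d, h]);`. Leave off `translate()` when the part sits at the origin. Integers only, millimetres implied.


translate([121, 163, 0]) cube([82, 82, 1382]);
translate([2055, 163, 0]) cube([82, 82, 1382]);
translate([203, 163, 238]) cube([1852, 82, 78]);
translate([203, 163, 1225]) cube([1852, 82, 78]);
translate([367, 245, 74]) cube([77, 21, 1329]);
translate([608, 245, 74]) cube([77, 21, 1329]);
translate([849, 245, 74]) cube([77, 21, 1329]);
translate([1090, 245, 74]) cube([77, 21, 1329]);
translate([1331, 245, 74]) cube([77, 21, 1329]);
translate([1572, 245, 74]) cube([77, 21, 1329]);
translate([1813, 245, 74]) cube([77, 21, 1329]);


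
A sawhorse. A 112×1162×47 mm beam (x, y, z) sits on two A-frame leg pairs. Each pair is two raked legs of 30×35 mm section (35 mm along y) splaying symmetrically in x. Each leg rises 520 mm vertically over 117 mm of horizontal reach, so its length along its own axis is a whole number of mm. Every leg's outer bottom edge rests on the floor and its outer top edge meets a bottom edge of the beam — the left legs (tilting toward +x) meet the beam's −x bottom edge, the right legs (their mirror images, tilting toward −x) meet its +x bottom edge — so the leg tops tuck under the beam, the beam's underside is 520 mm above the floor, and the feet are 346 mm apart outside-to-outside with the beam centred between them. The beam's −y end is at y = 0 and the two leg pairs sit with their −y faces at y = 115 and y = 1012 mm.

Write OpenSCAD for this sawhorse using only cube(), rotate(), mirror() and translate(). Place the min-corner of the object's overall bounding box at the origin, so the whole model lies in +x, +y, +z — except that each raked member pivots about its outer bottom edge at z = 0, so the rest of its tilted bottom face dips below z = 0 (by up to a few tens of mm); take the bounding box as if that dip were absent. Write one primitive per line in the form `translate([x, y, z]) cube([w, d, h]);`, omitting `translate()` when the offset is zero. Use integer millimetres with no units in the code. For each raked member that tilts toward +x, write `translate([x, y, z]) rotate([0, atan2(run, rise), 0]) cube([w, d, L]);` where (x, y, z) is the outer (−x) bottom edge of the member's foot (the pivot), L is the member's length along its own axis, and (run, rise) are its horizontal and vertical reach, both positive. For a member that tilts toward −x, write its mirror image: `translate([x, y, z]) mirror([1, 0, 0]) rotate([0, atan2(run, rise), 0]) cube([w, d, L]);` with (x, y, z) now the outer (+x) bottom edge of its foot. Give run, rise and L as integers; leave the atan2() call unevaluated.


// leg length = √(117² + 520²) = 533
// right-leg outer foot x = 2·117 + 112 = 346
// beam min-corner = (117, 0, 520)
translate([117, 0, 520]) cube([112, 1162, 47]);
translate([0, 115, 0]) rotate([0, atan2(117, 520), 0]) cube([30, 35, 533]);
translate([346, 115, 0]) mirror([1, 0, 0]) rotate([0, atan2(117, 520), 0]) cube([30, 35, 533]);
translate([0, 1012, 0]) rotate([0, atan2(117, 520), 0]) cube([30, 35, 533]);
translate([346, 1012, 0]) mirror([1, 0, 0]) rotate([0, atan2(117, 520), 0]) cube([30, 35, 533]);


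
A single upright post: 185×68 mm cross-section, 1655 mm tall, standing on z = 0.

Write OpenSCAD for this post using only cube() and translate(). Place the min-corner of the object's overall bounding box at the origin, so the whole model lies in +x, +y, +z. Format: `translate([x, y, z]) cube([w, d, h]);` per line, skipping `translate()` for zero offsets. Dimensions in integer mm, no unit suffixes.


cube([185, 68, 1655]);


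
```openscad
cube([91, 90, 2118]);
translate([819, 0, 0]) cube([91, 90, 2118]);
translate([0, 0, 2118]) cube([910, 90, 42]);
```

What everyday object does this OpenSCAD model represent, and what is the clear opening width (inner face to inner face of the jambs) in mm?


A door frame. The clear opening width is 728 mm.

Two 2118 mm tall posts with a header on top — a door frame. The left jamb is 91 mm wide at x = 0; the right jamb starts at x = 819. The clear opening is 819 − 91 = 728 mm.


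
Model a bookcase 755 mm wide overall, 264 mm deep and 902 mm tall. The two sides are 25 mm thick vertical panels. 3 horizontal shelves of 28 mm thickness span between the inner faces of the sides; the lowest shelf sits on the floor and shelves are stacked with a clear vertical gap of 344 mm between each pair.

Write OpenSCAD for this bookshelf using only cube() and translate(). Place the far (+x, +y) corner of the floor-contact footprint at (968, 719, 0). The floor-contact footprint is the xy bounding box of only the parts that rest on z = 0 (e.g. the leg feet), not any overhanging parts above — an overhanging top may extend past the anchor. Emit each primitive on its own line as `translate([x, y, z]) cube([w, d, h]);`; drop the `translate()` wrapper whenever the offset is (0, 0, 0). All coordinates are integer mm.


translate([213, 455, 0]) cube([25, 264, 902]);
translate([943, 455, 0]) cube([25, 264, 902]);
translate([238, 455, 0]) cube([705, 264, 28]);
translate([238, 455, 372]) cube([705, 264, 28]);
translate([238, 455, 744]) cube([705, 264, 28]);


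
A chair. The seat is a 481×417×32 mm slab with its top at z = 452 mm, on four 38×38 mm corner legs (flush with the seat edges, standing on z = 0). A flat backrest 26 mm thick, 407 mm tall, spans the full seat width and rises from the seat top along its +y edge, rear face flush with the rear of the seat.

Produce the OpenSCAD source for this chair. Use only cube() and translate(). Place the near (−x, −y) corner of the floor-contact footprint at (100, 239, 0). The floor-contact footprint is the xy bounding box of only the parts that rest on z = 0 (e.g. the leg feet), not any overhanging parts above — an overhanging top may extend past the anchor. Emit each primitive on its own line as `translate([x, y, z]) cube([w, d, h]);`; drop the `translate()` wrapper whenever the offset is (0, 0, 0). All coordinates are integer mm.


translate([100, 239, 420]) cube([481, 417, 32]);
translate([100, 239, 0]) cube([38, 38, 420]);
translate([543, 239, 0]) cube([38, 38, 420]);
translate([100, 618, 0]) cube([38, 38, 420]);
translate([543, 618, 0]) cube([38, 38, 420]);
translate([100, 630, 452]) cube([481, 26, 407]);


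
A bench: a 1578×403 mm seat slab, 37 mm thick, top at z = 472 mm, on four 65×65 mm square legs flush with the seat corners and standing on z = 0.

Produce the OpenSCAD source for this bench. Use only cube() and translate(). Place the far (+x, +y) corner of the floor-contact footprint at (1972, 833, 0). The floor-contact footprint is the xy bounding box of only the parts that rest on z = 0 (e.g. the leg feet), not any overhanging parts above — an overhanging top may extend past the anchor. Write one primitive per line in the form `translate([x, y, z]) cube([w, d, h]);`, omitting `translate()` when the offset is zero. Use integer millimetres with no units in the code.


// leg_h = 472 − 37 = 435
translate([394, 430, 435]) cube([1578, 403, 37]);
translate([394, 430, 0]) cube([65, 65, 435]);
translate([394, 768, 0]) cube([65, 65, 435]);
translate([1907, 430, 0]) cube([65, 65, 435]);
translate([1907, 768, 0]) cube([65, 65, 435]);
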